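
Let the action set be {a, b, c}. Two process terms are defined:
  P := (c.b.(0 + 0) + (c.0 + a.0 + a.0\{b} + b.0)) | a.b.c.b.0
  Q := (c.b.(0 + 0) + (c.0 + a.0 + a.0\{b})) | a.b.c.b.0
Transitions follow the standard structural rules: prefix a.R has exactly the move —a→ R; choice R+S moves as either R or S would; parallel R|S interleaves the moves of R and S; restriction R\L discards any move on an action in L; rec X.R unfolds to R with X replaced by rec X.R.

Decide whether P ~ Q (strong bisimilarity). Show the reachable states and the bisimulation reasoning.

not bisimilar

P's transition system — 25 states:
  m0 = (c.b.(0 + 0) + (c.0 + a.0 + a.0\{b} + b.0)) | a.b.c.b.0 has moves --a--▸ m1, --a--▸ m2, --a--▸ m3, --b--▸ m2, --c--▸ m2, --c--▸ m4
  m1 = (c.b.(0 + 0) + (c.0 + a.0 + a.0\{b} + b.0)) | b.c.b.0 has moves --a--▸ m5, --a--▸ m6, --b--▸ m5, --b--▸ m7, --c--▸ m5, --c--▸ m8
  m2 = 0 | a.b.c.b.0 has moves --a--▸ m5
  m3 = 0\{b} | a.b.c.b.0 has moves --a--▸ m6
  m4 = b.(0 + 0) | a.b.c.b.0 has moves --a--▸ m8, --b--▸ m9
  m5 = 0 | b.c.b.0 has moves --b--▸ m10
  m6 = 0\{b} | b.c.b.0 has moves --b--▸ m11
  m7 = (c.b.(0 + 0) + (c.0 + a.0 + a.0\{b} + b.0)) | c.b.0 has moves --a--▸ m10, --a--▸ m11, --b--▸ m10, --c--▸ m10, --c--▸ m12, --c--▸ m13
  m8 = b.(0 + 0) | b.c.b.0 has moves --b--▸ m13, --b--▸ m14
  m9 = (0 + 0) | a.b.c.b.0 has moves --a--▸ m14
  m10 = 0 | c.b.0 has moves --c--▸ m15
  m11 = 0\{b} | c.b.0 has moves --c--▸ m16
  m12 = (c.b.(0 + 0) + (c.0 + a.0 + a.0\{b} + b.0)) | b.0 has moves --a--▸ m15, --a--▸ m16, --b--▸ m15, --b--▸ m17, --c--▸ m15, --c--▸ m18
  m13 = b.(0 + 0) | c.b.0 has moves --b--▸ m19, --c--▸ m18
  m14 = (0 + 0) | b.c.b.0 has moves --b--▸ m19
  m15 = 0 | b.0 has moves --b--▸ m20
  m16 = 0\{b} | b.0 has moves --b--▸ m21
  m17 = (c.b.(0 + 0) + (c.0 + a.0 + a.0\{b} + b.0)) | 0 has moves --a--▸ m20, --a--▸ m21, --b--▸ m20, --c--▸ m20, --c--▸ m22
  m18 = b.(0 + 0) | b.0 has moves --b--▸ m22, --b--▸ m23
  m19 = (0 + 0) | c.b.0 has moves --c--▸ m23
  m20 = 0 | 0 has moves deadlocked
  m21 = 0\{b} | 0 has moves deadlocked
  m22 = b.(0 + 0) | 0 has moves --b--▸ m24
  m23 = (0 + 0) | b.0 has moves --b--▸ m24
  m24 = (0 + 0) | 0 has moves deadlocked
Q's transition system — 25 states:
  n0 = (c.b.(0 + 0) + (c.0 + a.0 + a.0\{b})) | a.b.c.b.0 has moves --a--▸ n1, --a--▸ n2, --a--▸ n3, --c--▸ n2, --c--▸ n4
  n1 = (c.b.(0 + 0) + (c.0 + a.0 + a.0\{b})) | b.c.b.0 has moves --a--▸ n5, --a--▸ n6, --b--▸ n7, --c--▸ n5, --c--▸ n8
  n2 = 0 | a.b.c.b.0 has moves --a--▸ n5
  n3 = 0\{b} | a.b.c.b.0 has moves --a--▸ n6
  n4 = b.(0 + 0) | a.b.c.b.0 has moves --a--▸ n8, --b--▸ n9
  n5 = 0 | b.c.b.0 has moves --b--▸ n10
  n6 = 0\{b} | b.c.b.0 has moves --b--▸ n11
  n7 = (c.b.(0 + 0) + (c.0 + a.0 + a.0\{b})) | c.b.0 has moves --a--▸ n10, --a--▸ n11, --c--▸ n10, --c--▸ n12, --c--▸ n13
  n8 = b.(0 + 0) | b.c.b.0 has moves --b--▸ n13, --b--▸ n14
  n9 = (0 + 0) | a.b.c.b.0 has moves --a--▸ n14
  n10 = 0 | c.b.0 has moves --c--▸ n15
  n11 = 0\{b} | c.b.0 has moves --c--▸ n16
  n12 = (c.b.(0 + 0) + (c.0 + a.0 + a.0\{b})) | b.0 has moves --a--▸ n15, --a--▸ n16, --b--▸ n17, --c--▸ n15, --c--▸ n18
  n13 = b.(0 + 0) | c.b.0 has moves --b--▸ n19, --c--▸ n18
  n14 = (0 + 0) | b.c.b.0 has moves --b--▸ n19
  n15 = 0 | b.0 has moves --b--▸ n20
  n16 = 0\{b} | b.0 has moves --b--▸ n21
  n17 = (c.b.(0 + 0) + (c.0 + a.0 + a.0\{b})) | 0 has moves --a--▸ n20, --a--▸ n21, --c--▸ n20, --c--▸ n22
  n18 = b.(0 + 0) | b.0 has moves --b--▸ n22, --b--▸ n23
  n19 = (0 + 0) | c.b.0 has moves --c--▸ n23
  n20 = 0 | 0 has moves deadlocked
  n21 = 0\{b} | 0 has moves deadlocked
  n22 = b.(0 + 0) | 0 has moves --b--▸ n24
  n23 = (0 + 0) | b.0 has moves --b--▸ n24
  n24 = (0 + 0) | 0 has moves deadlocked
Partition-refinement fixed point:
  B0 = {m0}
  B1 = {m2, m3, m9, n2, n3, n9}
  B2 = {m14, m5, m6, n14, n5, n6}
  B3 = {m10, m11, m19, n10, n11, n19}
  B4 = {m15, m16, m22, m23, n15, n16, n22, n23}
  B5 = {m20, m21, m24, n20, n21, n24}
  B6 = {m1}
  B7 = {m8, n8}
  B8 = {m13, n13}
  B9 = {m18, n18}
  B10 = {m7}
  B11 = {m12}
  B12 = {m17}
  B13 = {m4, n4}
  B14 = {n0}
  B15 = {n1}
  B16 = {n7}
  B17 = {n12}
  B18 = {n17}
m0 ∈ B0, n0 ∈ B14 → different blocks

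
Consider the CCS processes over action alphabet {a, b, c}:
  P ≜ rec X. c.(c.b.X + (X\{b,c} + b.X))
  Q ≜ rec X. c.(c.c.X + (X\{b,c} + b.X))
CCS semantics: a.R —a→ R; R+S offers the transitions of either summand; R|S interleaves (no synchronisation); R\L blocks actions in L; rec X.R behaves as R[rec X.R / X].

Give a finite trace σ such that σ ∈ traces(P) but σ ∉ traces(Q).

P's transition system — 3 states:
  p0 = rec X. c.(c.b.X + (X\{b,c} + b.X)) has moves —c→ p1
  p1 = c.b.(rec X. c.(c.b.X + (X\{b,c} + b.X))) + ((rec X. c.(c.b.X + (X\{b,c} + b.X)))\{b,c} + b.(rec X. c.(c.b.X + (X\{b,c} + b.X)))) has moves —b→ p0, —c→ p2
  p2 = b.(rec X. c.(c.b.X + (X\{b,c} + b.X))) has moves —b→ p0
Q's transition system — 3 states:
  q0 = rec X. c.(c.c.X + (X\{b,c} + b.X)) has moves —c→ q1
  q1 = c.c.(rec X. c.(c.c.X + (X\{b,c} + b.X))) + ((rec X. c.(c.c.X + (X\{b,c} + b.X)))\{b,c} + b.(rec X. c.(c.c.X + (X\{b,c} + b.X)))) has moves —b→ q0, —c→ q2
  q2 = c.(rec X. c.(c.c.X + (X\{b,c} + b.X))) has moves —c→ q0
Executing ccb from P (initial set {p0}):
  [1] c ⇒ {p1}
  [2] c ⇒ {p2}
  [3] b ⇒ {p0}
  ✓ P
Executing ccb from Q (initial set {q0}):
  [1] c ⇒ {q1}
  [2] c ⇒ {q2}
  [3] b ⇒ no successor for Q

ccb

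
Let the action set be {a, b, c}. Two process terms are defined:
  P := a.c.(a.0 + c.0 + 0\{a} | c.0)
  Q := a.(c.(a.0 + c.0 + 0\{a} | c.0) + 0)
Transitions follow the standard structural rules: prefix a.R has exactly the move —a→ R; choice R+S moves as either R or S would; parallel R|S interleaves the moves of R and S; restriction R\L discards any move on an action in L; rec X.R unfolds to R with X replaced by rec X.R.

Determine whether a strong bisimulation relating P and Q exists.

YES

LTS(P): 5 reachable states
  m0 = a.c.(a.0 + c.0 + 0\{a} | c.0) → ··a··> m1
  m1 = c.(a.0 + c.0 + 0\{a} | c.0) → ··c··> m2
  m2 = a.0 + c.0 + 0\{a} | c.0 → ··a··> m3, ··c··> m3, ··c··> m4
  m3 = 0 → (no moves)
  m4 = 0\{a} | 0 → (no moves)
LTS(Q): 5 reachable states
  n0 = a.(c.(a.0 + c.0 + 0\{a} | c.0) + 0) → ··a··> n1
  n1 = c.(a.0 + c.0 + 0\{a} | c.0) + 0 → ··c··> n2
  n2 = a.0 + c.0 + 0\{a} | c.0 → ··a··> n3, ··c··> n3, ··c··> n4
  n3 = 0 → (no moves)
  n4 = 0\{a} | 0 → (no moves)
Coarsest stable partition (strong bisimilarity classes):
  B0 = {m0, n0}
  B1 = {m1, n1}
  B2 = {m2, n2}
  B3 = {m3, m4, n3, n4}
m0 ∈ B0, n0 ∈ B0 → same block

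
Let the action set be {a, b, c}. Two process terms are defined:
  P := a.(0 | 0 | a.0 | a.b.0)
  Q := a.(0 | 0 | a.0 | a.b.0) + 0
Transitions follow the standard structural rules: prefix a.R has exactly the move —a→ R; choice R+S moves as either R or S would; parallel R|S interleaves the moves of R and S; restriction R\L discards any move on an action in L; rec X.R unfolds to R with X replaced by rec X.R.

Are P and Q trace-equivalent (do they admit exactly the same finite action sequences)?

traces(P) = traces(Q)

P's transition system — 7 states:
  p0 = a.(0 | 0 | a.0 | a.b.0) | —a→ p1
  p1 = 0 | 0 | a.0 | a.b.0 | —a→ p2, —a→ p3
  p2 = 0 | 0 | 0 | a.b.0 | —a→ p4
  p3 = 0 | 0 | a.0 | b.0 | —a→ p4, —b→ p5
  p4 = 0 | 0 | 0 | b.0 | —b→ p6
  p5 = 0 | 0 | a.0 | 0 | —a→ p6
  p6 = 0 | 0 | 0 | 0 | ∅
Q's transition system — 7 states:
  q0 = a.(0 | 0 | a.0 | a.b.0) + 0 | —a→ q1
  q1 = 0 | 0 | a.0 | a.b.0 | —a→ q2, —a→ q3
  q2 = 0 | 0 | 0 | a.b.0 | —a→ q4
  q3 = 0 | 0 | a.0 | b.0 | —a→ q4, —b→ q5
  q4 = 0 | 0 | 0 | b.0 | —b→ q6
  q5 = 0 | 0 | a.0 | 0 | —a→ q6
  q6 = 0 | 0 | 0 | 0 | ∅
Coarsest stable partition (strong bisimilarity classes):
  B0 = {p0, q0}
  B1 = {p1, q1}
  B2 = {p3, q3}
  B3 = {p4, q4}
  B4 = {p6, q6}
  B5 = {p5, q5}
  B6 = {p2, q2}
p0 ∈ B0, q0 ∈ B0 → same block
Bisimilar ⇒ trace-equivalent.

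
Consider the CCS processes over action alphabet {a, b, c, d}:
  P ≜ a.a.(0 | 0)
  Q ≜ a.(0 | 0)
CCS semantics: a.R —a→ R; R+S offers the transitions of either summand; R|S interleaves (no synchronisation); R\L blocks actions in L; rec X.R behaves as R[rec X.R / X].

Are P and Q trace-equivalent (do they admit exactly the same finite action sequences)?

LTS(P): 3 reachable states
  m0 = a.a.(0 | 0) :: ··a··> m1
  m1 = a.(0 | 0) :: ··a··> m2
  m2 = 0 | 0 :: stopped
LTS(Q): 2 reachable states
  n0 = a.(0 | 0) :: ··a··> n1
  n1 = 0 | 0 :: stopped
Trace ⟨aa⟩ through P, begin at {m0}:
  [1] a ⇒ {m1}
  [2] a ⇒ {m2}
  ✓ P
Trace ⟨aa⟩ through Q, begin at {n0}:
  [1] a ⇒ {n1}
  [2] a ⇒ no successor for Q

NO — witness ⟨aa⟩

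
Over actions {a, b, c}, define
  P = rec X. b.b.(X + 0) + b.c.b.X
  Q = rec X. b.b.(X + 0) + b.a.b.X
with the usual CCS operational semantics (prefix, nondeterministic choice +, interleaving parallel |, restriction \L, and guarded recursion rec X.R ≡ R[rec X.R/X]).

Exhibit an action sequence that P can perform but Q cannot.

bc

LTS(P): 5 reachable states
  p0 = rec X. b.b.(X + 0) + b.c.b.X | =b=> p1, =b=> p2
  p1 = b.((rec X. b.b.(X + 0) + b.c.b.X) + 0) | =b=> p3
  p2 = c.b.(rec X. b.b.(X + 0) + b.c.b.X) | =c=> p4
  p3 = (rec X. b.b.(X + 0) + b.c.b.X) + 0 | =b=> p1, =b=> p2
  p4 = b.(rec X. b.b.(X + 0) + b.c.b.X) | =b=> p0
LTS(Q): 5 reachable states
  q0 = rec X. b.b.(X + 0) + b.a.b.X | =b=> q1, =b=> q2
  q1 = a.b.(rec X. b.b.(X + 0) + b.a.b.X) | =a=> q3
  q2 = b.((rec X. b.b.(X + 0) + b.a.b.X) + 0) | =b=> q4
  q3 = b.(rec X. b.b.(X + 0) + b.a.b.X) | =b=> q0
  q4 = (rec X. b.b.(X + 0) + b.a.b.X) + 0 | =b=> q1, =b=> q2
Run σ = ⟨bc⟩ on P: start {p0}
  step 1 (b): {p1, p2}
  step 2 (c): {p4}
  — P admits the full trace.
Run σ = ⟨bc⟩ on Q: start {q0}
  step 1 (b): {q1, q2}
  step 2 (c): ∅  — Q cannot continue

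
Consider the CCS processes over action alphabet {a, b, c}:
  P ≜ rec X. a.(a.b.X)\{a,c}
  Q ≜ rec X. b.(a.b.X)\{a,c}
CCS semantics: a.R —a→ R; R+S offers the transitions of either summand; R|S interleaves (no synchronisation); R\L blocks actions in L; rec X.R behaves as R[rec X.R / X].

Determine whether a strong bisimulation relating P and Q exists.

P's transition system — 2 states:
  s0 = rec X. a.(a.b.X)\{a,c} → —a→ s1
  s1 = (a.b.(rec X. a.(a.b.X)\{a,c}))\{a,c} → ·
Q's transition system — 2 states:
  t0 = rec X. b.(a.b.X)\{a,c} → —b→ t1
  t1 = (a.b.(rec X. b.(a.b.X)\{a,c}))\{a,c} → ·
Bisimilarity quotient blocks:
  B0 = {s0}
  B1 = {s1, t1}
  B2 = {t0}
s0 ∈ B0, t0 ∈ B2 → different blocks

not bisimilar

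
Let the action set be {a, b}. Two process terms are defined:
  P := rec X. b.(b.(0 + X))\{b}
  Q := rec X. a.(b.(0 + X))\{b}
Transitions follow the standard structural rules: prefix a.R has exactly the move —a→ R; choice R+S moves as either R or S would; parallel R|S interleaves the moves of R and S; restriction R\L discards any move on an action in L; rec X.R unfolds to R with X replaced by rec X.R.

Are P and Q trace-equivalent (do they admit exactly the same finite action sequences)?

trace-distinct — witness ⟨b⟩

P's transition system — 2 states:
  u0 = rec X. b.(b.(0 + X))\{b} → ··b··> u1
  u1 = (b.(0 + (rec X. b.(b.(0 + X))\{b})))\{b} → (no moves)
Q's transition system — 2 states:
  v0 = rec X. a.(b.(0 + X))\{b} → ··a··> v1
  v1 = (b.(0 + (rec X. a.(b.(0 + X))\{b})))\{b} → (no moves)
Executing b from P (initial set {u0}):
  after b @ step 1: {u1}
  P completes σ.
Executing b from Q (initial set {v0}):
  after b @ step 1: ∅  — Q cannot continue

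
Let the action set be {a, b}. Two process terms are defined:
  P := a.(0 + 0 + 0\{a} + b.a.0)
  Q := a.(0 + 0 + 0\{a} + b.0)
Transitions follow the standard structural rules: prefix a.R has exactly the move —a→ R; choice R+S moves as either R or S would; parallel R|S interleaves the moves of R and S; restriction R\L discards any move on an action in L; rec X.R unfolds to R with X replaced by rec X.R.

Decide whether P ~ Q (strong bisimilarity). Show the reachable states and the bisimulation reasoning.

NO

Reachable graph of P (4 states):
  m0 = a.(0 + 0 + 0\{a} + b.a.0) | —a→ m1
  m1 = 0 + 0 + 0\{a} + b.a.0 | —b→ m2
  m2 = a.0 | —a→ m3
  m3 = 0 | ∅
Reachable graph of Q (3 states):
  n0 = a.(0 + 0 + 0\{a} + b.0) | —a→ n1
  n1 = 0 + 0 + 0\{a} + b.0 | —b→ n2
  n2 = 0 | ∅
Bisimilarity quotient blocks:
  B0 = {m0}
  B1 = {m1}
  B2 = {m2}
  B3 = {m3, n2}
  B4 = {n0}
  B5 = {n1}
m0 ∈ B0, n0 ∈ B4 → different blocks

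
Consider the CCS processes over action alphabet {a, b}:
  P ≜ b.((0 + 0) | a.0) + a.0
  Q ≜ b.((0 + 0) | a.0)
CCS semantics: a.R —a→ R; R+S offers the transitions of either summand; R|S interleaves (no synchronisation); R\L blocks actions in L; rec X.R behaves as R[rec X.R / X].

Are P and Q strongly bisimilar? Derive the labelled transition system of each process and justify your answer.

P ≁ Q

Reachable graph of P (4 states):
  u0 = b.((0 + 0) | a.0) + a.0 | ··a··> u1, ··b··> u2
  u1 = 0 | ∅
  u2 = (0 + 0) | a.0 | ··a··> u3
  u3 = (0 + 0) | 0 | ∅
Reachable graph of Q (3 states):
  v0 = b.((0 + 0) | a.0) | ··b··> v1
  v1 = (0 + 0) | a.0 | ··a··> v2
  v2 = (0 + 0) | 0 | ∅
Coarsest stable partition (strong bisimilarity classes):
  B0 = {u0}
  B1 = {u2, v1}
  B2 = {u1, u3, v2}
  B3 = {v0}
u0 ∈ B0, v0 ∈ B3 → different blocks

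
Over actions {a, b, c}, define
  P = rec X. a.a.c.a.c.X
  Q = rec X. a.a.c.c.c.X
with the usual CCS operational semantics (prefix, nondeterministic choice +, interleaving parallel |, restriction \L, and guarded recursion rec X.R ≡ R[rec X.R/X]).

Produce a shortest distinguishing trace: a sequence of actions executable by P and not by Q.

P's transition system — 5 states:
  s0 = rec X. a.a.c.a.c.X :: --a--▸ s1
  s1 = a.c.a.c.(rec X. a.a.c.a.c.X) :: --a--▸ s2
  s2 = c.a.c.(rec X. a.a.c.a.c.X) :: --c--▸ s3
  s3 = a.c.(rec X. a.a.c.a.c.X) :: --a--▸ s4
  s4 = c.(rec X. a.a.c.a.c.X) :: --c--▸ s0
Q's transition system — 5 states:
  t0 = rec X. a.a.c.c.c.X :: --a--▸ t1
  t1 = a.c.c.c.(rec X. a.a.c.c.c.X) :: --a--▸ t2
  t2 = c.c.c.(rec X. a.a.c.c.c.X) :: --c--▸ t3
  t3 = c.c.(rec X. a.a.c.c.c.X) :: --c--▸ t4
  t4 = c.(rec X. a.a.c.c.c.X) :: --c--▸ t0
Executing aaca from P (initial set {s0}):
  [1] a ⇒ {s1}
  [2] a ⇒ {s2}
  [3] c ⇒ {s3}
  [4] a ⇒ {s4}
  — P admits the full trace.
Executing aaca from Q (initial set {t0}):
  [1] a ⇒ {t1}
  [2] a ⇒ {t2}
  [3] c ⇒ {t3}
  [4] a ⇒ ∅  — Q cannot continue

aaca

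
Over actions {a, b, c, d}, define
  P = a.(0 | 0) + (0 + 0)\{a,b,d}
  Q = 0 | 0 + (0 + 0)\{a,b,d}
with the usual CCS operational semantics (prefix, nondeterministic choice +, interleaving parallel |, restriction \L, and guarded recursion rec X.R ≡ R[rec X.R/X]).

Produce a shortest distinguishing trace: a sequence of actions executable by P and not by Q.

a

P's transition system — 2 states:
  m0 = a.(0 | 0) + (0 + 0)\{a,b,d} ⊢ -a-> m1
  m1 = 0 | 0 ⊢ ∅
Q's transition system — 1 states:
  n0 = 0 | 0 + (0 + 0)\{a,b,d} ⊢ ∅
Run σ = ⟨a⟩ on P: start {m0}
  after a @ step 1: {m1}
  P completes σ.
Run σ = ⟨a⟩ on Q: start {n0}
  after a @ step 1: ∅  — Q cannot continue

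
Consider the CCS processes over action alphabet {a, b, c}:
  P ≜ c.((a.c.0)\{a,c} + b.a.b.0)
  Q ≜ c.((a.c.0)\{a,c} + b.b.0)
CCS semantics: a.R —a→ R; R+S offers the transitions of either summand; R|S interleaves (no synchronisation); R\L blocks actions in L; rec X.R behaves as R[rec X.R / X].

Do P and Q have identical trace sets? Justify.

NO — witness ⟨cba⟩

P's transition system — 5 states:
  m0 = c.((a.c.0)\{a,c} + b.a.b.0) has moves ··c··> m1
  m1 = (a.c.0)\{a,c} + b.a.b.0 has moves ··b··> m2
  m2 = a.b.0 has moves ··a··> m3
  m3 = b.0 has moves ··b··> m4
  m4 = 0 has moves ∅
Q's transition system — 4 states:
  n0 = c.((a.c.0)\{a,c} + b.b.0) has moves ··c··> n1
  n1 = (a.c.0)\{a,c} + b.b.0 has moves ··b··> n2
  n2 = b.0 has moves ··b··> n3
  n3 = 0 has moves ∅
Executing cba from P (initial set {m0}):
  step 1 (c): {m1}
  step 2 (b): {m2}
  step 3 (a): {m3}
  ✓ P
Executing cba from Q (initial set {n0}):
  step 1 (c): {n1}
  step 2 (b): {n2}
  step 3 (a): ∅ (Q stuck)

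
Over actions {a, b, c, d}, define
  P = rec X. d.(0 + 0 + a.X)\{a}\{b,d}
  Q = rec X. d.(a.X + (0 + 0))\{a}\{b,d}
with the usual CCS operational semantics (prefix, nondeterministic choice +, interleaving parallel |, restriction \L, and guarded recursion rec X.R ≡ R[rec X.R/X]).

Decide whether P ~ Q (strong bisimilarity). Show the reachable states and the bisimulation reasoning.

P's transition system — 2 states:
  s0 = rec X. d.(0 + 0 + a.X)\{a}\{b,d} :: -d-> s1
  s1 = (0 + 0 + a.(rec X. d.(0 + 0 + a.X)\{a}\{b,d}))\{a}\{b,d} :: stopped
Q's transition system — 2 states:
  t0 = rec X. d.(a.X + (0 + 0))\{a}\{b,d} :: -d-> t1
  t1 = (a.(rec X. d.(a.X + (0 + 0))\{a}\{b,d}) + (0 + 0))\{a}\{b,d} :: stopped
Partition-refinement fixed point:
  B0 = {s0, t0}
  B1 = {s1, t1}
s0 ∈ B0, t0 ∈ B0 → same block

P ~ Q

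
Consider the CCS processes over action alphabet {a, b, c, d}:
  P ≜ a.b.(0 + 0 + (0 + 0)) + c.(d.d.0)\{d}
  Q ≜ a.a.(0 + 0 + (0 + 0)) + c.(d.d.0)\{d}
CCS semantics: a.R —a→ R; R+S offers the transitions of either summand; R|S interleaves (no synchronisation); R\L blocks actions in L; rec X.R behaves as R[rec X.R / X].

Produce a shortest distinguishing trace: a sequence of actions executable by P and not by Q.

P's transition system — 4 states:
  m0 = a.b.(0 + 0 + (0 + 0)) + c.(d.d.0)\{d} ⊢ =a=> m1, =c=> m2
  m1 = b.(0 + 0 + (0 + 0)) ⊢ =b=> m3
  m2 = (d.d.0)\{d} ⊢ stopped
  m3 = 0 + 0 + (0 + 0) ⊢ stopped
Q's transition system — 4 states:
  n0 = a.a.(0 + 0 + (0 + 0)) + c.(d.d.0)\{d} ⊢ =a=> n1, =c=> n2
  n1 = a.(0 + 0 + (0 + 0)) ⊢ =a=> n3
  n2 = (d.d.0)\{d} ⊢ stopped
  n3 = 0 + 0 + (0 + 0) ⊢ stopped
Executing ab from P (initial set {m0}):
  step 1 (a): {m1}
  step 2 (b): {m3}
  ✓ P
Executing ab from Q (initial set {n0}):
  step 1 (a): {n1}
  step 2 (b): ∅ (Q stuck)

ab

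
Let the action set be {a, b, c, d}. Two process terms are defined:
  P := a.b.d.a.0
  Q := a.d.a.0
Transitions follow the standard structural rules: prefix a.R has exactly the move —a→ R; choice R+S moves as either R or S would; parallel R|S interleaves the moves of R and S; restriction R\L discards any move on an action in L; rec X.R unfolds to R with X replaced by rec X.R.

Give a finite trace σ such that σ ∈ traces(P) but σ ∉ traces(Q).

ab

Reachable graph of P (5 states):
  s0 = a.b.d.a.0 has moves ··a··> s1
  s1 = b.d.a.0 has moves ··b··> s2
  s2 = d.a.0 has moves ··d··> s3
  s3 = a.0 has moves ··a··> s4
  s4 = 0 has moves ·
Reachable graph of Q (4 states):
  t0 = a.d.a.0 has moves ··a··> t1
  t1 = d.a.0 has moves ··d··> t2
  t2 = a.0 has moves ··a··> t3
  t3 = 0 has moves ·
Run σ = ⟨ab⟩ on P: start {s0}
  [1] a ⇒ {s1}
  [2] b ⇒ {s2}
  — P admits the full trace.
Run σ = ⟨ab⟩ on Q: start {t0}
  [1] a ⇒ {t1}
  [2] b ⇒ no successor for Q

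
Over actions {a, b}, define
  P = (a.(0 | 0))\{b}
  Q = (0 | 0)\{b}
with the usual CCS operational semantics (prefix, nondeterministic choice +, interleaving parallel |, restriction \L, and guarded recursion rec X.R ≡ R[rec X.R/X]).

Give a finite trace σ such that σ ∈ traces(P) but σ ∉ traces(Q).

P's transition system — 2 states:
  u0 = (a.(0 | 0))\{b} has moves =a=> u1
  u1 = (0 | 0)\{b} has moves (no moves)
Q's transition system — 1 states:
  v0 = (0 | 0)\{b} has moves (no moves)
Run σ = ⟨a⟩ on P: start {u0}
  after a @ step 1: {u1}
  — P admits the full trace.
Run σ = ⟨a⟩ on Q: start {v0}
  after a @ step 1: no successor for Q

a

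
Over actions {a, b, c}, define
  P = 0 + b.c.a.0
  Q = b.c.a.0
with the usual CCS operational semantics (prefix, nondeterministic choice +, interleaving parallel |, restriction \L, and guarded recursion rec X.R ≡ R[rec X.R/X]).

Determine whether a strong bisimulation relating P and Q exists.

LTS(P): 4 reachable states
  m0 = 0 + b.c.a.0 has moves ··b··> m1
  m1 = c.a.0 has moves ··c··> m2
  m2 = a.0 has moves ··a··> m3
  m3 = 0 has moves deadlocked
LTS(Q): 4 reachable states
  n0 = b.c.a.0 has moves ··b··> n1
  n1 = c.a.0 has moves ··c··> n2
  n2 = a.0 has moves ··a··> n3
  n3 = 0 has moves deadlocked
Coarsest stable partition (strong bisimilarity classes):
  B0 = {m0, n0}
  B1 = {m1, n1}
  B2 = {m2, n2}
  B3 = {m3, n3}
m0 ∈ B0, n0 ∈ B0 → same block

P ~ Q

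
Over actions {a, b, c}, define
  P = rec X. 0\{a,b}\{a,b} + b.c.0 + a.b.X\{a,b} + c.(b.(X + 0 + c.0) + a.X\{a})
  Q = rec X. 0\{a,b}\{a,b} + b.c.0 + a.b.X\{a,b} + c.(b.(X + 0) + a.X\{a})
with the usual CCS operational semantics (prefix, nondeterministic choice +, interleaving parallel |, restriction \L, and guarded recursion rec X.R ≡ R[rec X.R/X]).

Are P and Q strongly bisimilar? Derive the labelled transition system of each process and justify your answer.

not bisimilar

Reachable graph of P (13 states):
  p0 = rec X. 0\{a,b}\{a,b} + b.c.0 + a.b.X\{a,b} + c.(b.(X + 0 + c.0) + a.X\{a}) :: -a-> p1, -b-> p2, -c-> p3
  p1 = b.(rec X. 0\{a,b}\{a,b} + b.c.0 + a.b.X\{a,b} + c.(b.(X + 0 + c.0) + a.X\{a}))\{a,b} :: -b-> p4
  p2 = c.0 :: -c-> p5
  p3 = b.((rec X. 0\{a,b}\{a,b} + b.c.0 + a.b.X\{a,b} + c.(b.(X + 0 + c.0) + a.X\{a})) + 0 + c.0) + a.(rec X. 0\{a,b}\{a,b} + b.c.0 + a.b.X\{a,b} + c.(b.(X + 0 + c.0) + a.X\{a}))\{a} :: -a-> p6, -b-> p7
  p4 = (rec X. 0\{a,b}\{a,b} + b.c.0 + a.b.X\{a,b} + c.(b.(X + 0 + c.0) + a.X\{a}))\{a,b} :: -c-> p8
  p5 = 0 :: stopped
  p6 = (rec X. 0\{a,b}\{a,b} + b.c.0 + a.b.X\{a,b} + c.(b.(X + 0 + c.0) + a.X\{a}))\{a} :: -b-> p9, -c-> p10
  p7 = (rec X. 0\{a,b}\{a,b} + b.c.0 + a.b.X\{a,b} + c.(b.(X + 0 + c.0) + a.X\{a})) + 0 + c.0 :: -a-> p1, -b-> p2, -c-> p3, -c-> p5
  p8 = (b.((rec X. 0\{a,b}\{a,b} + b.c.0 + a.b.X\{a,b} + c.(b.(X + 0 + c.0) + a.X\{a})) + 0 + c.0) + a.(rec X. 0\{a,b}\{a,b} + b.c.0 + a.b.X\{a,b} + c.(b.(X + 0 + c.0) + a.X\{a}))\{a})\{a,b} :: stopped
  p9 = (c.0)\{a} :: -c-> p11
  p10 = (b.((rec X. 0\{a,b}\{a,b} + b.c.0 + a.b.X\{a,b} + c.(b.(X + 0 + c.0) + a.X\{a})) + 0 + c.0) + a.(rec X. 0\{a,b}\{a,b} + b.c.0 + a.b.X\{a,b} + c.(b.(X + 0 + c.0) + a.X\{a}))\{a})\{a} :: -b-> p12
  p11 = 0\{a} :: stopped
  p12 = ((rec X. 0\{a,b}\{a,b} + b.c.0 + a.b.X\{a,b} + c.(b.(X + 0 + c.0) + a.X\{a})) + 0 + c.0)\{a} :: -b-> p9, -c-> p10, -c-> p11
Reachable graph of Q (13 states):
  q0 = rec X. 0\{a,b}\{a,b} + b.c.0 + a.b.X\{a,b} + c.(b.(X + 0) + a.X\{a}) :: -a-> q1, -b-> q2, -c-> q3
  q1 = b.(rec X. 0\{a,b}\{a,b} + b.c.0 + a.b.X\{a,b} + c.(b.(X + 0) + a.X\{a}))\{a,b} :: -b-> q4
  q2 = c.0 :: -c-> q5
  q3 = b.((rec X. 0\{a,b}\{a,b} + b.c.0 + a.b.X\{a,b} + c.(b.(X + 0) + a.X\{a})) + 0) + a.(rec X. 0\{a,b}\{a,b} + b.c.0 + a.b.X\{a,b} + c.(b.(X + 0) + a.X\{a}))\{a} :: -a-> q6, -b-> q7
  q4 = (rec X. 0\{a,b}\{a,b} + b.c.0 + a.b.X\{a,b} + c.(b.(X + 0) + a.X\{a}))\{a,b} :: -c-> q8
  q5 = 0 :: stopped
  q6 = (rec X. 0\{a,b}\{a,b} + b.c.0 + a.b.X\{a,b} + c.(b.(X + 0) + a.X\{a}))\{a} :: -b-> q9, -c-> q10
  q7 = (rec X. 0\{a,b}\{a,b} + b.c.0 + a.b.X\{a,b} + c.(b.(X + 0) + a.X\{a})) + 0 :: -a-> q1, -b-> q2, -c-> q3
  q8 = (b.((rec X. 0\{a,b}\{a,b} + b.c.0 + a.b.X\{a,b} + c.(b.(X + 0) + a.X\{a})) + 0) + a.(rec X. 0\{a,b}\{a,b} + b.c.0 + a.b.X\{a,b} + c.(b.(X + 0) + a.X\{a}))\{a})\{a,b} :: stopped
  q9 = (c.0)\{a} :: -c-> q11
  q10 = (b.((rec X. 0\{a,b}\{a,b} + b.c.0 + a.b.X\{a,b} + c.(b.(X + 0) + a.X\{a})) + 0) + a.(rec X. 0\{a,b}\{a,b} + b.c.0 + a.b.X\{a,b} + c.(b.(X + 0) + a.X\{a}))\{a})\{a} :: -b-> q12
  q11 = 0\{a} :: stopped
  q12 = ((rec X. 0\{a,b}\{a,b} + b.c.0 + a.b.X\{a,b} + c.(b.(X + 0) + a.X\{a})) + 0)\{a} :: -b-> q9, -c-> q10
Partition-refinement fixed point:
  B0 = {p0}
  B1 = {p2, p4, p9, q2, q4, q9}
  B2 = {p11, p5, p8, q11, q5, q8}
  B3 = {p3}
  B4 = {p6}
  B5 = {p10}
  B6 = {p12}
  B7 = {p7}
  B8 = {p1, q1}
  B9 = {q0, q7}
  B10 = {q3}
  B11 = {q12, q6}
  B12 = {q10}
p0 ∈ B0, q0 ∈ B9 → different blocks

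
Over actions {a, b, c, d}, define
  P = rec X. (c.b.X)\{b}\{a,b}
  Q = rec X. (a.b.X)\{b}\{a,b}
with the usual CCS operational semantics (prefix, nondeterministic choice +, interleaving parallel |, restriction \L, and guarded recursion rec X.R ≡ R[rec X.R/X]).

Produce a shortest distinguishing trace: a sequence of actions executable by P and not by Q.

LTS(P): 2 reachable states
  m0 = rec X. (c.b.X)\{b}\{a,b} :: ··c··> m1
  m1 = (b.(rec X. (c.b.X)\{b}\{a,b}))\{b}\{a,b} :: ·
LTS(Q): 1 reachable states
  n0 = rec X. (a.b.X)\{b}\{a,b} :: ·
Trace ⟨c⟩ through P, begin at {m0}:
  [1] c ⇒ {m1}
  P completes σ.
Trace ⟨c⟩ through Q, begin at {n0}:
  [1] c ⇒ ∅  — Q cannot continue

c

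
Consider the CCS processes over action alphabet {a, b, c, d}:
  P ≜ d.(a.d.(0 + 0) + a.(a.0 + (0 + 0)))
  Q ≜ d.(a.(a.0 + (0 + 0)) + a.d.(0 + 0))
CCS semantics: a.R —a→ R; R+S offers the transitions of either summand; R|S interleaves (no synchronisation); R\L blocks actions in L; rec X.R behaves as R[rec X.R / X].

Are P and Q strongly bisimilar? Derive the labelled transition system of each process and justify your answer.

P's transition system — 6 states:
  p0 = d.(a.d.(0 + 0) + a.(a.0 + (0 + 0))) | =d=> p1
  p1 = a.d.(0 + 0) + a.(a.0 + (0 + 0)) | =a=> p2, =a=> p3
  p2 = a.0 + (0 + 0) | =a=> p4
  p3 = d.(0 + 0) | =d=> p5
  p4 = 0 | (no moves)
  p5 = 0 + 0 | (no moves)
Q's transition system — 6 states:
  q0 = d.(a.(a.0 + (0 + 0)) + a.d.(0 + 0)) | =d=> q1
  q1 = a.(a.0 + (0 + 0)) + a.d.(0 + 0) | =a=> q2, =a=> q3
  q2 = a.0 + (0 + 0) | =a=> q4
  q3 = d.(0 + 0) | =d=> q5
  q4 = 0 | (no moves)
  q5 = 0 + 0 | (no moves)
Bisimilarity quotient blocks:
  B0 = {p0, q0}
  B1 = {p1, q1}
  B2 = {p2, q2}
  B3 = {p4, p5, q4, q5}
  B4 = {p3, q3}
p0 ∈ B0, q0 ∈ B0 → same block

bisimilar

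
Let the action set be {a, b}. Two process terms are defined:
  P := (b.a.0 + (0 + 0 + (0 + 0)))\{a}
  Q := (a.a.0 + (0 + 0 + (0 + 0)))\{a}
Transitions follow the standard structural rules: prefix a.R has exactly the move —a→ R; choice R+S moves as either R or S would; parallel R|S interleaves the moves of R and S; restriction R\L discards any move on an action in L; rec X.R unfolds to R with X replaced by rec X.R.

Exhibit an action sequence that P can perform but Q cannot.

b

LTS(P): 2 reachable states
  p0 = (b.a.0 + (0 + 0 + (0 + 0)))\{a} | -b-> p1
  p1 = (a.0)\{a} | (no moves)
LTS(Q): 1 reachable states
  q0 = (a.a.0 + (0 + 0 + (0 + 0)))\{a} | (no moves)
Trace ⟨b⟩ through P, begin at {p0}:
  step 1 (b): {p1}
  — P admits the full trace.
Trace ⟨b⟩ through Q, begin at {q0}:
  step 1 (b): ∅ (Q stuck)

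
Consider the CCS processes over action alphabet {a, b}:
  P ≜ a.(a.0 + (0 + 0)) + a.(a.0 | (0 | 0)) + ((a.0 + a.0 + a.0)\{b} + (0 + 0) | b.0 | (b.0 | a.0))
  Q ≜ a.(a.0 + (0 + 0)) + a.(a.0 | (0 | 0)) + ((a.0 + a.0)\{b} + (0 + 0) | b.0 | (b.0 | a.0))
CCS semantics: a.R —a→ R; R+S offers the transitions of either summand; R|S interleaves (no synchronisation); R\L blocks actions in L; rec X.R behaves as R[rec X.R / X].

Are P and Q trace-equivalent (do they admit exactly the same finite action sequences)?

traces(P) = traces(Q)

LTS(P): 13 reachable states
  m0 = a.(a.0 + (0 + 0)) + a.(a.0 | (0 | 0)) + ((a.0 + a.0 + a.0)\{b} + (0 + 0) | b.0 | (b.0 | a.0)) has moves =a=> m1, =a=> m2, =a=> m3, =a=> m4, =b=> m5, =b=> m6
  m1 = (0 + 0) | b.0 | (b.0 | 0) has moves =b=> m7, =b=> m8
  m2 = 0\{b} has moves ∅
  m3 = a.0 + (0 + 0) has moves =a=> m9
  m4 = a.0 | (0 | 0) has moves =a=> m10
  m5 = (0 + 0) | 0 | (b.0 | a.0) has moves =a=> m7, =b=> m11
  m6 = (0 + 0) | b.0 | (0 | a.0) has moves =a=> m8, =b=> m11
  m7 = (0 + 0) | 0 | (b.0 | 0) has moves =b=> m12
  m8 = (0 + 0) | b.0 | (0 | 0) has moves =b=> m12
  m9 = 0 has moves ∅
  m10 = 0 | (0 | 0) has moves ∅
  m11 = (0 + 0) | 0 | (0 | a.0) has moves =a=> m12
  m12 = (0 + 0) | 0 | (0 | 0) has moves ∅
LTS(Q): 13 reachable states
  n0 = a.(a.0 + (0 + 0)) + a.(a.0 | (0 | 0)) + ((a.0 + a.0)\{b} + (0 + 0) | b.0 | (b.0 | a.0)) has moves =a=> n1, =a=> n2, =a=> n3, =a=> n4, =b=> n5, =b=> n6
  n1 = (0 + 0) | b.0 | (b.0 | 0) has moves =b=> n7, =b=> n8
  n2 = 0\{b} has moves ∅
  n3 = a.0 + (0 + 0) has moves =a=> n9
  n4 = a.0 | (0 | 0) has moves =a=> n10
  n5 = (0 + 0) | 0 | (b.0 | a.0) has moves =a=> n7, =b=> n11
  n6 = (0 + 0) | b.0 | (0 | a.0) has moves =a=> n8, =b=> n11
  n7 = (0 + 0) | 0 | (b.0 | 0) has moves =b=> n12
  n8 = (0 + 0) | b.0 | (0 | 0) has moves =b=> n12
  n9 = 0 has moves ∅
  n10 = 0 | (0 | 0) has moves ∅
  n11 = (0 + 0) | 0 | (0 | a.0) has moves =a=> n12
  n12 = (0 + 0) | 0 | (0 | 0) has moves ∅
Partition-refinement fixed point:
  B0 = {m0, n0}
  B1 = {m5, m6, n5, n6}
  B2 = {m11, m3, m4, n11, n3, n4}
  B3 = {m10, m12, m2, m9, n10, n12, n2, n9}
  B4 = {m7, m8, n7, n8}
  B5 = {m1, n1}
m0 ∈ B0, n0 ∈ B0 → same block
Bisimilar ⇒ trace-equivalent.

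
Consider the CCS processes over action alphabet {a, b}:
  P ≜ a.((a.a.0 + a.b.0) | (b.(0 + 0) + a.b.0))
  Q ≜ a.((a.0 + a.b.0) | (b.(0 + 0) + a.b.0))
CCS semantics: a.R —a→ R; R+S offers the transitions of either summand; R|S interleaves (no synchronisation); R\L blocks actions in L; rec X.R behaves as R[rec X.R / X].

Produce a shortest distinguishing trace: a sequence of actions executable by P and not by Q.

LTS(P): 17 reachable states
  s0 = a.((a.a.0 + a.b.0) | (b.(0 + 0) + a.b.0)) ⊢ =a=> s1
  s1 = (a.a.0 + a.b.0) | (b.(0 + 0) + a.b.0) ⊢ =a=> s2, =a=> s3, =a=> s4, =b=> s5
  s2 = (a.a.0 + a.b.0) | b.0 ⊢ =a=> s6, =a=> s7, =b=> s8
  s3 = a.0 | (b.(0 + 0) + a.b.0) ⊢ =a=> s6, =a=> s9, =b=> s10
  s4 = b.0 | (b.(0 + 0) + a.b.0) ⊢ =a=> s7, =b=> s11, =b=> s9
  s5 = (a.a.0 + a.b.0) | (0 + 0) ⊢ =a=> s10, =a=> s11
  s6 = a.0 | b.0 ⊢ =a=> s12, =b=> s13
  s7 = b.0 | b.0 ⊢ =b=> s12, =b=> s14
  s8 = (a.a.0 + a.b.0) | 0 ⊢ =a=> s13, =a=> s14
  s9 = 0 | (b.(0 + 0) + a.b.0) ⊢ =a=> s12, =b=> s15
  s10 = a.0 | (0 + 0) ⊢ =a=> s15
  s11 = b.0 | (0 + 0) ⊢ =b=> s15
  s12 = 0 | b.0 ⊢ =b=> s16
  s13 = a.0 | 0 ⊢ =a=> s16
  s14 = b.0 | 0 ⊢ =b=> s16
  s15 = 0 | (0 + 0) ⊢ stopped
  s16 = 0 | 0 ⊢ stopped
LTS(Q): 13 reachable states
  t0 = a.((a.0 + a.b.0) | (b.(0 + 0) + a.b.0)) ⊢ =a=> t1
  t1 = (a.0 + a.b.0) | (b.(0 + 0) + a.b.0) ⊢ =a=> t2, =a=> t3, =a=> t4, =b=> t5
  t2 = (a.0 + a.b.0) | b.0 ⊢ =a=> t6, =a=> t7, =b=> t8
  t3 = 0 | (b.(0 + 0) + a.b.0) ⊢ =a=> t6, =b=> t9
  t4 = b.0 | (b.(0 + 0) + a.b.0) ⊢ =a=> t7, =b=> t10, =b=> t3
  t5 = (a.0 + a.b.0) | (0 + 0) ⊢ =a=> t10, =a=> t9
  t6 = 0 | b.0 ⊢ =b=> t11
  t7 = b.0 | b.0 ⊢ =b=> t12, =b=> t6
  t8 = (a.0 + a.b.0) | 0 ⊢ =a=> t11, =a=> t12
  t9 = 0 | (0 + 0) ⊢ stopped
  t10 = b.0 | (0 + 0) ⊢ =b=> t9
  t11 = 0 | 0 ⊢ stopped
  t12 = b.0 | 0 ⊢ =b=> t11
Run σ = ⟨aaaa⟩ on P: start {s0}
  after a @ step 1: {s1}
  after a @ step 2: {s2, s3, s4}
  after a @ step 3: {s6, s7, s9}
  after a @ step 4: {s12}
  P completes σ.
Run σ = ⟨aaaa⟩ on Q: start {t0}
  after a @ step 1: {t1}
  after a @ step 2: {t2, t3, t4}
  after a @ step 3: {t6, t7}
  after a @ step 4: ∅  — Q cannot continue

aaaa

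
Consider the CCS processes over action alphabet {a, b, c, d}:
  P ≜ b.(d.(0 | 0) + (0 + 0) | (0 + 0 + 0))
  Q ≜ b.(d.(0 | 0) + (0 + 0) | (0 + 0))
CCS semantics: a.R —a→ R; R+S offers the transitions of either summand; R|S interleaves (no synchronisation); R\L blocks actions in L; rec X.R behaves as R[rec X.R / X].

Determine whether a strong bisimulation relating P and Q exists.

bisimilar

Reachable graph of P (3 states):
  p0 = b.(d.(0 | 0) + (0 + 0) | (0 + 0 + 0)) ⊢ -b-> p1
  p1 = d.(0 | 0) + (0 + 0) | (0 + 0 + 0) ⊢ -d-> p2
  p2 = 0 | 0 ⊢ ∅
Reachable graph of Q (3 states):
  q0 = b.(d.(0 | 0) + (0 + 0) | (0 + 0)) ⊢ -b-> q1
  q1 = d.(0 | 0) + (0 + 0) | (0 + 0) ⊢ -d-> q2
  q2 = 0 | 0 ⊢ ∅
Partition-refinement fixed point:
  B0 = {p0, q0}
  B1 = {p1, q1}
  B2 = {p2, q2}
p0 ∈ B0, q0 ∈ B0 → same block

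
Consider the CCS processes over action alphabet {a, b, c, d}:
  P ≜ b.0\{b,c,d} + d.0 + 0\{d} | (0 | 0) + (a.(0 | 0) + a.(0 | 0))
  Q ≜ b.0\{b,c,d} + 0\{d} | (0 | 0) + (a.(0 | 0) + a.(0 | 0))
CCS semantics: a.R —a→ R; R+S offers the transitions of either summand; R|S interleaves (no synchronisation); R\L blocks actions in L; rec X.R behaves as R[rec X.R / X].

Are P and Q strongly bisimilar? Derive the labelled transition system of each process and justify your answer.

P ≁ Q

Reachable graph of P (4 states):
  p0 = b.0\{b,c,d} + d.0 + 0\{d} | (0 | 0) + (a.(0 | 0) + a.(0 | 0)) ⊢ =a=> p1, =b=> p2, =d=> p3
  p1 = 0 | 0 ⊢ stopped
  p2 = 0\{b,c,d} ⊢ stopped
  p3 = 0 ⊢ stopped
Reachable graph of Q (3 states):
  q0 = b.0\{b,c,d} + 0\{d} | (0 | 0) + (a.(0 | 0) + a.(0 | 0)) ⊢ =a=> q1, =b=> q2
  q1 = 0 | 0 ⊢ stopped
  q2 = 0\{b,c,d} ⊢ stopped
Bisimilarity quotient blocks:
  B0 = {p0}
  B1 = {p1, p2, p3, q1, q2}
  B2 = {q0}
p0 ∈ B0, q0 ∈ B2 → different blocks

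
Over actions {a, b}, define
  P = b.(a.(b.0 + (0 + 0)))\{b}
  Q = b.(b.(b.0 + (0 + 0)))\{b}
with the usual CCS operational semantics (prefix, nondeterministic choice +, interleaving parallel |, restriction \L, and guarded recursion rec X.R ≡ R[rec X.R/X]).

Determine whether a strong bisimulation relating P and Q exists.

P's transition system — 3 states:
  s0 = b.(a.(b.0 + (0 + 0)))\{b} | =b=> s1
  s1 = (a.(b.0 + (0 + 0)))\{b} | =a=> s2
  s2 = (b.0 + (0 + 0))\{b} | stopped
Q's transition system — 2 states:
  t0 = b.(b.(b.0 + (0 + 0)))\{b} | =b=> t1
  t1 = (b.(b.0 + (0 + 0)))\{b} | stopped
Partition-refinement fixed point:
  B0 = {s0}
  B1 = {s1}
  B2 = {s2, t1}
  B3 = {t0}
s0 ∈ B0, t0 ∈ B3 → different blocks

P ≁ Q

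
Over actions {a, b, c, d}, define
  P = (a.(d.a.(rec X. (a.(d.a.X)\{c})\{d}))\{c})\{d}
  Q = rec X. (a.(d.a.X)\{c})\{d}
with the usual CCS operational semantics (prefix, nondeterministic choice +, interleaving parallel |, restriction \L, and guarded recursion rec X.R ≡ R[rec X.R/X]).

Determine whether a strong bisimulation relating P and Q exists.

bisimilar

LTS(P): 2 reachable states
  m0 = (a.(d.a.(rec X. (a.(d.a.X)\{c})\{d}))\{c})\{d} ⊢ —a→ m1
  m1 = (d.a.(rec X. (a.(d.a.X)\{c})\{d}))\{c}\{d} ⊢ ·
LTS(Q): 2 reachable states
  n0 = rec X. (a.(d.a.X)\{c})\{d} ⊢ —a→ n1
  n1 = (d.a.(rec X. (a.(d.a.X)\{c})\{d}))\{c}\{d} ⊢ ·
Bisimilarity quotient blocks:
  B0 = {m0, n0}
  B1 = {m1, n1}
m0 ∈ B0, n0 ∈ B0 → same block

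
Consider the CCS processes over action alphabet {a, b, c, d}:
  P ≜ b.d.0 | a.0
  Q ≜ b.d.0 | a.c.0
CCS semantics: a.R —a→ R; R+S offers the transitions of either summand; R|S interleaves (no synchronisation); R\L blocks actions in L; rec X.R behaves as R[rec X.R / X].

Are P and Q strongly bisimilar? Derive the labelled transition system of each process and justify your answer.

not bisimilar

Reachable graph of P (6 states):
  p0 = b.d.0 | a.0 ⊢ ··a··> p1, ··b··> p2
  p1 = b.d.0 | 0 ⊢ ··b··> p3
  p2 = d.0 | a.0 ⊢ ··a··> p3, ··d··> p4
  p3 = d.0 | 0 ⊢ ··d··> p5
  p4 = 0 | a.0 ⊢ ··a··> p5
  p5 = 0 | 0 ⊢ deadlocked
Reachable graph of Q (9 states):
  q0 = b.d.0 | a.c.0 ⊢ ··a··> q1, ··b··> q2
  q1 = b.d.0 | c.0 ⊢ ··b··> q3, ··c··> q4
  q2 = d.0 | a.c.0 ⊢ ··a··> q3, ··d··> q5
  q3 = d.0 | c.0 ⊢ ··c··> q6, ··d··> q7
  q4 = b.d.0 | 0 ⊢ ··b··> q6
  q5 = 0 | a.c.0 ⊢ ··a··> q7
  q6 = d.0 | 0 ⊢ ··d··> q8
  q7 = 0 | c.0 ⊢ ··c··> q8
  q8 = 0 | 0 ⊢ deadlocked
Bisimilarity quotient blocks:
  B0 = {p0}
  B1 = {p1, q4}
  B2 = {p3, q6}
  B3 = {p5, q8}
  B4 = {p2}
  B5 = {p4}
  B6 = {q0}
  B7 = {q1}
  B8 = {q3}
  B9 = {q7}
  B10 = {q2}
  B11 = {q5}
p0 ∈ B0, q0 ∈ B6 → different blocks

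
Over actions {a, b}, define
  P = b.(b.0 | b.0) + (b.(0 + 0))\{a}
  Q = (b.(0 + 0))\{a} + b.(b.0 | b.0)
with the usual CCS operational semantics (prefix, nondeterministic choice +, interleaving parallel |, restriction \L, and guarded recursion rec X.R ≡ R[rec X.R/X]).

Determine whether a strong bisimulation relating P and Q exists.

Reachable graph of P (6 states):
  p0 = b.(b.0 | b.0) + (b.(0 + 0))\{a} → ··b··> p1, ··b··> p2
  p1 = (0 + 0)\{a} → ·
  p2 = b.0 | b.0 → ··b··> p3, ··b··> p4
  p3 = 0 | b.0 → ··b··> p5
  p4 = b.0 | 0 → ··b··> p5
  p5 = 0 | 0 → ·
Reachable graph of Q (6 states):
  q0 = (b.(0 + 0))\{a} + b.(b.0 | b.0) → ··b··> q1, ··b··> q2
  q1 = (0 + 0)\{a} → ·
  q2 = b.0 | b.0 → ··b··> q3, ··b··> q4
  q3 = 0 | b.0 → ··b··> q5
  q4 = b.0 | 0 → ··b··> q5
  q5 = 0 | 0 → ·
Bisimilarity quotient blocks:
  B0 = {p0, q0}
  B1 = {p2, q2}
  B2 = {p3, p4, q3, q4}
  B3 = {p1, p5, q1, q5}
p0 ∈ B0, q0 ∈ B0 → same block

bisimilar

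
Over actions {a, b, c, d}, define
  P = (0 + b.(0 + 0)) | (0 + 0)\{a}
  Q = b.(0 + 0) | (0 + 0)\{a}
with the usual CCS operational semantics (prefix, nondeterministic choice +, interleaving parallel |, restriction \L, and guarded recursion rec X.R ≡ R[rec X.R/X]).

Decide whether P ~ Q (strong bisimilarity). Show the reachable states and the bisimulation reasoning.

YES

LTS(P): 2 reachable states
  u0 = (0 + b.(0 + 0)) | (0 + 0)\{a} has moves =b=> u1
  u1 = (0 + 0) | (0 + 0)\{a} has moves ∅
LTS(Q): 2 reachable states
  v0 = b.(0 + 0) | (0 + 0)\{a} has moves =b=> v1
  v1 = (0 + 0) | (0 + 0)\{a} has moves ∅
Coarsest stable partition (strong bisimilarity classes):
  B0 = {u0, v0}
  B1 = {u1, v1}
u0 ∈ B0, v0 ∈ B0 → same block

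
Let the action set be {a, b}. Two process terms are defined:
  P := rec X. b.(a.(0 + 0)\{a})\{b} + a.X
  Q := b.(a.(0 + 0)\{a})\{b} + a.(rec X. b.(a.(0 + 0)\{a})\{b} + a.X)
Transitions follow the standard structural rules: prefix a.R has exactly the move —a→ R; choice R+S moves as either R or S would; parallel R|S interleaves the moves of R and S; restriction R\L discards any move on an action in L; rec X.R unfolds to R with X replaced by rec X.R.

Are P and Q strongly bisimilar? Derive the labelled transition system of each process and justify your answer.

P's transition system — 3 states:
  p0 = rec X. b.(a.(0 + 0)\{a})\{b} + a.X | --a--▸ p0, --b--▸ p1
  p1 = (a.(0 + 0)\{a})\{b} | --a--▸ p2
  p2 = (0 + 0)\{a}\{b} | ·
Q's transition system — 4 states:
  q0 = b.(a.(0 + 0)\{a})\{b} + a.(rec X. b.(a.(0 + 0)\{a})\{b} + a.X) | --a--▸ q1, --b--▸ q2
  q1 = rec X. b.(a.(0 + 0)\{a})\{b} + a.X | --a--▸ q1, --b--▸ q2
  q2 = (a.(0 + 0)\{a})\{b} | --a--▸ q3
  q3 = (0 + 0)\{a}\{b} | ·
Coarsest stable partition (strong bisimilarity classes):
  B0 = {p0, q0, q1}
  B1 = {p1, q2}
  B2 = {p2, q3}
p0 ∈ B0, q0 ∈ B0 → same block

YES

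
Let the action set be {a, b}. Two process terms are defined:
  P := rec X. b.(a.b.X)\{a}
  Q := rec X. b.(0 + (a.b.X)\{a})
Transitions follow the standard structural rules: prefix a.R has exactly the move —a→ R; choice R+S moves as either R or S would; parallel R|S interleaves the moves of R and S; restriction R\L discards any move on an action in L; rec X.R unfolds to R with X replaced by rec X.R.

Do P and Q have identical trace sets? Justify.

trace-equivalent

Reachable graph of P (2 states):
  m0 = rec X. b.(a.b.X)\{a} | =b=> m1
  m1 = (a.b.(rec X. b.(a.b.X)\{a}))\{a} | ·
Reachable graph of Q (2 states):
  n0 = rec X. b.(0 + (a.b.X)\{a}) | =b=> n1
  n1 = 0 + (a.b.(rec X. b.(0 + (a.b.X)\{a})))\{a} | ·
Bisimilarity quotient blocks:
  B0 = {m0, n0}
  B1 = {m1, n1}
m0 ∈ B0, n0 ∈ B0 → same block
Bisimilar ⇒ trace-equivalent.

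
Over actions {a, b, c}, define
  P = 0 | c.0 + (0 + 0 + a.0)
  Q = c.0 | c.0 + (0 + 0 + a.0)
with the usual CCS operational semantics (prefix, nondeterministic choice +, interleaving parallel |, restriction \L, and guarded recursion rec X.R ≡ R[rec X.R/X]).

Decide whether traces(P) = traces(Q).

Reachable graph of P (3 states):
  u0 = 0 | c.0 + (0 + 0 + a.0) | ··a··> u1, ··c··> u2
  u1 = 0 | stopped
  u2 = 0 | 0 | stopped
Reachable graph of Q (5 states):
  v0 = c.0 | c.0 + (0 + 0 + a.0) | ··a··> v1, ··c··> v2, ··c··> v3
  v1 = 0 | stopped
  v2 = 0 | c.0 | ··c··> v4
  v3 = c.0 | 0 | ··c··> v4
  v4 = 0 | 0 | stopped
Run σ = ⟨cc⟩ on Q: start {v0}
  after c @ step 1: {v2, v3}
  after c @ step 2: {v4}
  Q completes σ.
Run σ = ⟨cc⟩ on P: start {u0}
  after c @ step 1: {u2}
  after c @ step 2: ∅  — P cannot continue

traces(P) ≠ traces(Q) — witness ⟨cc⟩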